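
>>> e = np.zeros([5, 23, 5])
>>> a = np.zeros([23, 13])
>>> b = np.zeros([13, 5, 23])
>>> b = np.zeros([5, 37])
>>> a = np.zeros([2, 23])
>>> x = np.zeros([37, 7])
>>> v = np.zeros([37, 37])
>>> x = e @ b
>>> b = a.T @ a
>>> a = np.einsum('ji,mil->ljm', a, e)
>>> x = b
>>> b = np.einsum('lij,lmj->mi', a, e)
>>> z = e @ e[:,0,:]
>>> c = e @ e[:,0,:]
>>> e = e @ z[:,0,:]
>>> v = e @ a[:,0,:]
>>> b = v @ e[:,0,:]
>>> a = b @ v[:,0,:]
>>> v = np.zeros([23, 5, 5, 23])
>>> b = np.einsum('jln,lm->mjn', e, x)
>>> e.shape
(5, 23, 5)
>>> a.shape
(5, 23, 5)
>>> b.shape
(23, 5, 5)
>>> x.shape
(23, 23)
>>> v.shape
(23, 5, 5, 23)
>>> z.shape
(5, 23, 5)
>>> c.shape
(5, 23, 5)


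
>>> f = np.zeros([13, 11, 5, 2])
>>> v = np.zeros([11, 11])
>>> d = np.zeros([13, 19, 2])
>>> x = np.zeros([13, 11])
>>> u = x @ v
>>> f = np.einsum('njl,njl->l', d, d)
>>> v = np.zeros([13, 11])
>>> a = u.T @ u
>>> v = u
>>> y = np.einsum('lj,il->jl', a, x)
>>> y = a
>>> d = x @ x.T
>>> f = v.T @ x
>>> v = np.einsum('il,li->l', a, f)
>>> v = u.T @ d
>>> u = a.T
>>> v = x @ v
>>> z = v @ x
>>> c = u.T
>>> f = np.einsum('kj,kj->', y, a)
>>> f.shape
()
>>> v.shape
(13, 13)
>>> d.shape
(13, 13)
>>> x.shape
(13, 11)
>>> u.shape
(11, 11)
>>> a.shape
(11, 11)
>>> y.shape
(11, 11)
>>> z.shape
(13, 11)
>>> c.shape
(11, 11)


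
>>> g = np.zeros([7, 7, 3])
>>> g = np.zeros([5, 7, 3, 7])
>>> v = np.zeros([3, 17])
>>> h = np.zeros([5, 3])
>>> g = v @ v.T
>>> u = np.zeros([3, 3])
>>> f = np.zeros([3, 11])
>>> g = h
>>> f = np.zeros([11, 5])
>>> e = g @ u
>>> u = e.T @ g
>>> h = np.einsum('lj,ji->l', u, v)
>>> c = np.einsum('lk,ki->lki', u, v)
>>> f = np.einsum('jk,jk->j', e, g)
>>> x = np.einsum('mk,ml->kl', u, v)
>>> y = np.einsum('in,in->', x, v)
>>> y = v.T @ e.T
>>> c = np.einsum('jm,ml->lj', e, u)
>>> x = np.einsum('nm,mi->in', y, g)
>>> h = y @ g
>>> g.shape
(5, 3)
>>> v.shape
(3, 17)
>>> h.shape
(17, 3)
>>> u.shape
(3, 3)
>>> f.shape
(5,)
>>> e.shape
(5, 3)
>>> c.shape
(3, 5)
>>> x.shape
(3, 17)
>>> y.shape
(17, 5)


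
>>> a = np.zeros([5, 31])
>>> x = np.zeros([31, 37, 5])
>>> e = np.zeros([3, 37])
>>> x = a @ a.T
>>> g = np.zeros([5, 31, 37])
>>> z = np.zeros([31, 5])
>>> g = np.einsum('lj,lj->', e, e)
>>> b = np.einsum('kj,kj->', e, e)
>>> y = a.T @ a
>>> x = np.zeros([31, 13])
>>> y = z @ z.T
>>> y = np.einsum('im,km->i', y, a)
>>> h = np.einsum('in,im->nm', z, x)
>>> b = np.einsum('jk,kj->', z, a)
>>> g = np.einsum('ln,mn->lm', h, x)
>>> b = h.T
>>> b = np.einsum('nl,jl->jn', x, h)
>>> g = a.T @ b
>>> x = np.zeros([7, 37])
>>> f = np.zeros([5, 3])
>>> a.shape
(5, 31)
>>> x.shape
(7, 37)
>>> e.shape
(3, 37)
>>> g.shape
(31, 31)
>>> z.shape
(31, 5)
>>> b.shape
(5, 31)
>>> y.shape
(31,)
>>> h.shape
(5, 13)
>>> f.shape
(5, 3)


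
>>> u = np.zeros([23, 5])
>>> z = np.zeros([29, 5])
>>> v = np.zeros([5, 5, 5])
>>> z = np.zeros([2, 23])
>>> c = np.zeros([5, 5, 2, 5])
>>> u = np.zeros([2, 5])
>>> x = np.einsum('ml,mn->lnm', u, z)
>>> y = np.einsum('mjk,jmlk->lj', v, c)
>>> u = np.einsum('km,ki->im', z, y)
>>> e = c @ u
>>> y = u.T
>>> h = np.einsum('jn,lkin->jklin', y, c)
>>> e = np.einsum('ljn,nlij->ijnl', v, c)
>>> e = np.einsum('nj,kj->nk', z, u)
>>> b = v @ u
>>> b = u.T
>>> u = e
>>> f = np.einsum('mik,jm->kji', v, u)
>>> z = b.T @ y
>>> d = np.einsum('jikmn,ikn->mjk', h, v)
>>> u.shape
(2, 5)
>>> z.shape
(5, 5)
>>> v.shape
(5, 5, 5)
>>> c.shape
(5, 5, 2, 5)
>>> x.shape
(5, 23, 2)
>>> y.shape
(23, 5)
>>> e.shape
(2, 5)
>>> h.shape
(23, 5, 5, 2, 5)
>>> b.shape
(23, 5)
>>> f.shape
(5, 2, 5)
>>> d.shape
(2, 23, 5)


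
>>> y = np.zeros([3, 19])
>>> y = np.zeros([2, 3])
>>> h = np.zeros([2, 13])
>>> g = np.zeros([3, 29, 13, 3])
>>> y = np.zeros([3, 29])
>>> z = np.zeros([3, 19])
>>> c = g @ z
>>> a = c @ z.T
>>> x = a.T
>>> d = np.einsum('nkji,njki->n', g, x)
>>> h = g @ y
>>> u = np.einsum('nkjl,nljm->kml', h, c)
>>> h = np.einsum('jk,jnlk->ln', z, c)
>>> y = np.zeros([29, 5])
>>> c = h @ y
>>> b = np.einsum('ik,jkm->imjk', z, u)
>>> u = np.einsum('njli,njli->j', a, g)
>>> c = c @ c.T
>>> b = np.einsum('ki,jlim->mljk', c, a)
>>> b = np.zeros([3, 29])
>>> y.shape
(29, 5)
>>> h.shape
(13, 29)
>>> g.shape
(3, 29, 13, 3)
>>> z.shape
(3, 19)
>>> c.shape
(13, 13)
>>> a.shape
(3, 29, 13, 3)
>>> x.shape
(3, 13, 29, 3)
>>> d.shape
(3,)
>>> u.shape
(29,)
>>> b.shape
(3, 29)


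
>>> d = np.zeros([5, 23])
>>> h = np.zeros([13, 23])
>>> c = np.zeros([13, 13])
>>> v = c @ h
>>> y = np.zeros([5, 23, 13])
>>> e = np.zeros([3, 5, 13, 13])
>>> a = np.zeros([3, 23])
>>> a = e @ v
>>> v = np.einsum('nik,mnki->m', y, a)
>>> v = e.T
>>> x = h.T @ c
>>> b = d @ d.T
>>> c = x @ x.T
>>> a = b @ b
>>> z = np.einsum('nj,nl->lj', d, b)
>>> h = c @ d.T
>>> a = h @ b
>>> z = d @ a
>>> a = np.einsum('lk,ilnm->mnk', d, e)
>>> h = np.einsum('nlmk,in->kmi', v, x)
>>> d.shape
(5, 23)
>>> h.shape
(3, 5, 23)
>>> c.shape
(23, 23)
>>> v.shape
(13, 13, 5, 3)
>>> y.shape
(5, 23, 13)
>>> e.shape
(3, 5, 13, 13)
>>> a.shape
(13, 13, 23)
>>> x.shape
(23, 13)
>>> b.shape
(5, 5)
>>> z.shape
(5, 5)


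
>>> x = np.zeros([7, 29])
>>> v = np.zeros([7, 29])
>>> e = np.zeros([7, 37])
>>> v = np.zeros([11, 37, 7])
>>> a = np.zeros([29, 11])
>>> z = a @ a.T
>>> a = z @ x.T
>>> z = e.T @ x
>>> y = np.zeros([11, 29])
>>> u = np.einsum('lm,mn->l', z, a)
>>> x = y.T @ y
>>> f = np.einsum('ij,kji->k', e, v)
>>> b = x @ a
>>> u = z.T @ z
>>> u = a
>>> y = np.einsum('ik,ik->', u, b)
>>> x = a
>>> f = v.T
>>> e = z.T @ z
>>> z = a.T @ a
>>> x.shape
(29, 7)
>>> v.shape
(11, 37, 7)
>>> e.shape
(29, 29)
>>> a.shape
(29, 7)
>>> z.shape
(7, 7)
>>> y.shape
()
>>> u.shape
(29, 7)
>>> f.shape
(7, 37, 11)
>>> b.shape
(29, 7)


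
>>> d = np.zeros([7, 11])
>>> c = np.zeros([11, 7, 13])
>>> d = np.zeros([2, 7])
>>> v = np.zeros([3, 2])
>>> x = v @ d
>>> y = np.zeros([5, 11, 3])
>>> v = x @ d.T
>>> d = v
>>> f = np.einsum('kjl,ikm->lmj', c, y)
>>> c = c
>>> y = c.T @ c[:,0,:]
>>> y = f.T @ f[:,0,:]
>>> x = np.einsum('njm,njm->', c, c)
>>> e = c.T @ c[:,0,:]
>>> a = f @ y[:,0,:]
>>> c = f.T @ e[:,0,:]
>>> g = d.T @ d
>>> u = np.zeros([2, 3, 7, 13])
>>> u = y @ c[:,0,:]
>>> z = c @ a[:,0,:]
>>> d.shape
(3, 2)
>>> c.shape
(7, 3, 13)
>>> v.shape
(3, 2)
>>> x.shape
()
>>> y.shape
(7, 3, 7)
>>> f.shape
(13, 3, 7)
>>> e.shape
(13, 7, 13)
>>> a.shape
(13, 3, 7)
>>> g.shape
(2, 2)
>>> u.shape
(7, 3, 13)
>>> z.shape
(7, 3, 7)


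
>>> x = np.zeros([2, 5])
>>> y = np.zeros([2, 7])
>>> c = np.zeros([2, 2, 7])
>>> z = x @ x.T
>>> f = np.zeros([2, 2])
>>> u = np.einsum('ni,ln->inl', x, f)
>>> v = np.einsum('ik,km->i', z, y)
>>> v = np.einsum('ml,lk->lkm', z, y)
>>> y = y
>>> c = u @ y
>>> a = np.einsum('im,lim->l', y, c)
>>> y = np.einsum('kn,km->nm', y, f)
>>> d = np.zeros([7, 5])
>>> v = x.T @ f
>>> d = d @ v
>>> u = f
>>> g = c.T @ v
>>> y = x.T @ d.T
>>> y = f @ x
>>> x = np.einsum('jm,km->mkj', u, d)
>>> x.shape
(2, 7, 2)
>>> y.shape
(2, 5)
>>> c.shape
(5, 2, 7)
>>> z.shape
(2, 2)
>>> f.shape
(2, 2)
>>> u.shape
(2, 2)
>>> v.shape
(5, 2)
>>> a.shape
(5,)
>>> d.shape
(7, 2)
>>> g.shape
(7, 2, 2)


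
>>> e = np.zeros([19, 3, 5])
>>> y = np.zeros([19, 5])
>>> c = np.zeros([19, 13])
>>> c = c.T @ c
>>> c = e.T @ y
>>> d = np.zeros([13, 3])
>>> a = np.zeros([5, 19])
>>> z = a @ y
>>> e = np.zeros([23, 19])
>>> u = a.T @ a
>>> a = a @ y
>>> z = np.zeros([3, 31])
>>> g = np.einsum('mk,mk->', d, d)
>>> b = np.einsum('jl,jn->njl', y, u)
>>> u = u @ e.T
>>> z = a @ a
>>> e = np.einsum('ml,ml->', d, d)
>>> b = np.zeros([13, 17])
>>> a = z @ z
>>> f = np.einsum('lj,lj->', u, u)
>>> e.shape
()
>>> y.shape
(19, 5)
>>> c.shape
(5, 3, 5)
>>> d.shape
(13, 3)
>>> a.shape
(5, 5)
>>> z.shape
(5, 5)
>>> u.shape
(19, 23)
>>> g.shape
()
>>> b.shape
(13, 17)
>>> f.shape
()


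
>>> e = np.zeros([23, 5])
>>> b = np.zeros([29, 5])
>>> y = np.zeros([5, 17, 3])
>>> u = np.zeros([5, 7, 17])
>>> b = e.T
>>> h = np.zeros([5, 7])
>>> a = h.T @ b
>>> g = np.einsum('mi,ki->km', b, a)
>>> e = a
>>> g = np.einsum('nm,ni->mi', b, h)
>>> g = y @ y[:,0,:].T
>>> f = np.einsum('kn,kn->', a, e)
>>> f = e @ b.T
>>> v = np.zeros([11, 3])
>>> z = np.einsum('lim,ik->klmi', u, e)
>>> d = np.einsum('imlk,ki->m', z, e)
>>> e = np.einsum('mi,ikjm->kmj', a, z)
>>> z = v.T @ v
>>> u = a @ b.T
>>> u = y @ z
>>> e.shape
(5, 7, 17)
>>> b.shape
(5, 23)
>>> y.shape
(5, 17, 3)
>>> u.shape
(5, 17, 3)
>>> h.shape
(5, 7)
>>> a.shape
(7, 23)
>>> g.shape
(5, 17, 5)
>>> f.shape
(7, 5)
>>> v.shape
(11, 3)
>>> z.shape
(3, 3)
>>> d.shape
(5,)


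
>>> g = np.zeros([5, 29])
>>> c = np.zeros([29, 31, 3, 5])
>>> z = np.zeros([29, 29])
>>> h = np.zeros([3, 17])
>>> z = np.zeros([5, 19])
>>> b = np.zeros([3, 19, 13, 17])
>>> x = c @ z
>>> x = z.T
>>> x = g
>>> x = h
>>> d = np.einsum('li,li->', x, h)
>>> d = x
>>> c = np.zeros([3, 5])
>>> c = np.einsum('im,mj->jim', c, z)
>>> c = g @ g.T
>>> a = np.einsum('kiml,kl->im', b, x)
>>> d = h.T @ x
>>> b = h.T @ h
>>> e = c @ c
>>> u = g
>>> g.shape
(5, 29)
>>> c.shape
(5, 5)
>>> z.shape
(5, 19)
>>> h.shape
(3, 17)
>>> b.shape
(17, 17)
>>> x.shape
(3, 17)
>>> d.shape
(17, 17)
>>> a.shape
(19, 13)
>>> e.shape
(5, 5)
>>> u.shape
(5, 29)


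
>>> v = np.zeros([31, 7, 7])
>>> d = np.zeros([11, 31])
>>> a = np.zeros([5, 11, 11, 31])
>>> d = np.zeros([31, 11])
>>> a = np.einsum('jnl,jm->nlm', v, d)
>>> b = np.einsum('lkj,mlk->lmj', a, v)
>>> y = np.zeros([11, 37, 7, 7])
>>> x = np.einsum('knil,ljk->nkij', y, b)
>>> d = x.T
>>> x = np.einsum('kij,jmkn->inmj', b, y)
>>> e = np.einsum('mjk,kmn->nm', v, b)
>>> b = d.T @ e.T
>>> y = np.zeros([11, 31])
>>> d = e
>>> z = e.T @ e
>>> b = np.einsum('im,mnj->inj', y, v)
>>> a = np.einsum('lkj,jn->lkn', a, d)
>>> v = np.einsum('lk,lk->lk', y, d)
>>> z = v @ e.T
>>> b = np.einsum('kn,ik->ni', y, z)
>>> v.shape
(11, 31)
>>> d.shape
(11, 31)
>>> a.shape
(7, 7, 31)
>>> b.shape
(31, 11)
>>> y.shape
(11, 31)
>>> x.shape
(31, 7, 37, 11)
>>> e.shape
(11, 31)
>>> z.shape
(11, 11)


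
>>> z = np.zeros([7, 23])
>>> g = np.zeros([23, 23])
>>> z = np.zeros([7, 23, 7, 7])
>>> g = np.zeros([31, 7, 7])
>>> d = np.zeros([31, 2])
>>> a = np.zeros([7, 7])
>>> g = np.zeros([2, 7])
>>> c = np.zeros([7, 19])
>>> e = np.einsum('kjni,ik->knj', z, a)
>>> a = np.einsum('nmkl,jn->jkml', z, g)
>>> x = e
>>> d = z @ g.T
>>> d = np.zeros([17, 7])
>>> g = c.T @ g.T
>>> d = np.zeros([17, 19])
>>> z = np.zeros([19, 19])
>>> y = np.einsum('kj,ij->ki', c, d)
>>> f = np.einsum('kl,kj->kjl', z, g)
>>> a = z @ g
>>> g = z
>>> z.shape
(19, 19)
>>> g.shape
(19, 19)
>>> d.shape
(17, 19)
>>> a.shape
(19, 2)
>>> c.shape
(7, 19)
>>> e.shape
(7, 7, 23)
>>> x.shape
(7, 7, 23)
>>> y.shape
(7, 17)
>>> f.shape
(19, 2, 19)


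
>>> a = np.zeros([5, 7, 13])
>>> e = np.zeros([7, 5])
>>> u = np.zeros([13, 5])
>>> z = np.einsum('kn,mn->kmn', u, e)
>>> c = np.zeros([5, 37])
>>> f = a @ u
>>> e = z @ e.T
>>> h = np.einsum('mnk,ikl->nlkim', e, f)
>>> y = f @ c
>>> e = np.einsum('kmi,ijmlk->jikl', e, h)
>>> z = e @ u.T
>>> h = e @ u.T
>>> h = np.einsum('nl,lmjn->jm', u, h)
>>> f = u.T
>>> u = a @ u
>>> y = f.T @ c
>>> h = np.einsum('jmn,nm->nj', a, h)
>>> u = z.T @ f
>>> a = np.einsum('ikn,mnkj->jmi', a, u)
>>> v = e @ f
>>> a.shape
(13, 13, 5)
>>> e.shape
(5, 7, 13, 5)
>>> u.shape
(13, 13, 7, 13)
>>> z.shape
(5, 7, 13, 13)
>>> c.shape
(5, 37)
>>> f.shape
(5, 13)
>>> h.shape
(13, 5)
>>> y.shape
(13, 37)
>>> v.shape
(5, 7, 13, 13)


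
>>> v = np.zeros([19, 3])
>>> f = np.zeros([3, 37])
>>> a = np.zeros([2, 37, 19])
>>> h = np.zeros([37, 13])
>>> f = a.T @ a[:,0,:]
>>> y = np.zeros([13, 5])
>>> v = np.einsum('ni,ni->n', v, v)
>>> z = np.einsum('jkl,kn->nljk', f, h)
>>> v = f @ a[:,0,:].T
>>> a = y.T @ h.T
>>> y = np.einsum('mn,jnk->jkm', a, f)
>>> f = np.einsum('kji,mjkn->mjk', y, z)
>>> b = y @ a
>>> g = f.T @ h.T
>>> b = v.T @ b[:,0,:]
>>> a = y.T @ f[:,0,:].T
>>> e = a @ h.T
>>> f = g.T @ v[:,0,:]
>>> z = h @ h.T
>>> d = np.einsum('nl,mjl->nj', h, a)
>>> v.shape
(19, 37, 2)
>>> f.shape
(37, 19, 2)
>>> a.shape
(5, 19, 13)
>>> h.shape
(37, 13)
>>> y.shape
(19, 19, 5)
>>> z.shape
(37, 37)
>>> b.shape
(2, 37, 37)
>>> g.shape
(19, 19, 37)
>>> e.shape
(5, 19, 37)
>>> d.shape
(37, 19)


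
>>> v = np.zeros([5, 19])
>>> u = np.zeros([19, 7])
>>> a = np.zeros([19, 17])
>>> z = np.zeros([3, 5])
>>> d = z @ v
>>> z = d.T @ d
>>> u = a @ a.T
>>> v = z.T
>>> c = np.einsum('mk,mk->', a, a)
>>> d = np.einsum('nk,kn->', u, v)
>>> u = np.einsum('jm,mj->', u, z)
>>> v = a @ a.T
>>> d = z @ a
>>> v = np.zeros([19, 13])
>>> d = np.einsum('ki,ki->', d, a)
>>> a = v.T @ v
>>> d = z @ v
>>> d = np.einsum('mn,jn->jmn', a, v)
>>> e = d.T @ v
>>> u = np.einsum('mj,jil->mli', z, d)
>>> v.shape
(19, 13)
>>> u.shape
(19, 13, 13)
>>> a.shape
(13, 13)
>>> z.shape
(19, 19)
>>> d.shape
(19, 13, 13)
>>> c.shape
()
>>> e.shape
(13, 13, 13)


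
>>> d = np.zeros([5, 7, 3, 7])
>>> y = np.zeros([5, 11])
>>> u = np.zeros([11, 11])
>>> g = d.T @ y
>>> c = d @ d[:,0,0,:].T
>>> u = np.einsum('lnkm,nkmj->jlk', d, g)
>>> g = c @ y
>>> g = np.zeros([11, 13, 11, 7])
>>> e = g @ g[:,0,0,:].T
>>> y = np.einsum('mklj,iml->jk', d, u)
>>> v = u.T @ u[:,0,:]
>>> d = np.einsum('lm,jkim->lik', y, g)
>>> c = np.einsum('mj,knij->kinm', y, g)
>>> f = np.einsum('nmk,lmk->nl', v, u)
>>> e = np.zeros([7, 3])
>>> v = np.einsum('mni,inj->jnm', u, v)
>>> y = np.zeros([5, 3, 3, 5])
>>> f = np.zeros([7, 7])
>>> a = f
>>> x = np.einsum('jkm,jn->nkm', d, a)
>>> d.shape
(7, 11, 13)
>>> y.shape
(5, 3, 3, 5)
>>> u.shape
(11, 5, 3)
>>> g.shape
(11, 13, 11, 7)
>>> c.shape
(11, 11, 13, 7)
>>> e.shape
(7, 3)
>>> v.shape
(3, 5, 11)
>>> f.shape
(7, 7)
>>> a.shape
(7, 7)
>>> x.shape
(7, 11, 13)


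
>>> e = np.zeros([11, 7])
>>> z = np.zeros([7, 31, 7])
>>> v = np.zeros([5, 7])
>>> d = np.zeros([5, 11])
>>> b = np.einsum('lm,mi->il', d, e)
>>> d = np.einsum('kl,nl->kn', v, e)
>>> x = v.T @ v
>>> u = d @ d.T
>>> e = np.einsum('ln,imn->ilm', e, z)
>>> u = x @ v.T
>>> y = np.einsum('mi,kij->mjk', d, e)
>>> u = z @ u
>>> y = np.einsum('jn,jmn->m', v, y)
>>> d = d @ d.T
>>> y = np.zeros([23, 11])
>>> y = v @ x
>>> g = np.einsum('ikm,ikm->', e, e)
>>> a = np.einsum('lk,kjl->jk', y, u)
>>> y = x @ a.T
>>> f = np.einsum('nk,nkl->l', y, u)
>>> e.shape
(7, 11, 31)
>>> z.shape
(7, 31, 7)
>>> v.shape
(5, 7)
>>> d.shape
(5, 5)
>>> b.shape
(7, 5)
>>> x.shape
(7, 7)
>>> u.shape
(7, 31, 5)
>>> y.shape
(7, 31)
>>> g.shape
()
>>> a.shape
(31, 7)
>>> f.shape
(5,)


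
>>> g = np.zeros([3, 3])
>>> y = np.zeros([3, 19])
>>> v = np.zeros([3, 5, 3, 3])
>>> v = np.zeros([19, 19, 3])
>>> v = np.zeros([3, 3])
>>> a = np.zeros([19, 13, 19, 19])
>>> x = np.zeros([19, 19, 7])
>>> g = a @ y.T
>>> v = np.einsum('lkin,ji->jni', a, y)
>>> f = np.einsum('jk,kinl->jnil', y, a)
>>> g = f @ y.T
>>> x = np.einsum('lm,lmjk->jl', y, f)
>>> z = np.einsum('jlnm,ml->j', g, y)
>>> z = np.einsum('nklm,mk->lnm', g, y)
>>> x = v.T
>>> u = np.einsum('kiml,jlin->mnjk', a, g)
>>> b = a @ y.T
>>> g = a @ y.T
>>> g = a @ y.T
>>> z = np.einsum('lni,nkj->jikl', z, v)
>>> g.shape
(19, 13, 19, 3)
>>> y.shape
(3, 19)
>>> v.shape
(3, 19, 19)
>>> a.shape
(19, 13, 19, 19)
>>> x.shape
(19, 19, 3)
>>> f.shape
(3, 19, 13, 19)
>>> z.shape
(19, 3, 19, 13)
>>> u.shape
(19, 3, 3, 19)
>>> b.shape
(19, 13, 19, 3)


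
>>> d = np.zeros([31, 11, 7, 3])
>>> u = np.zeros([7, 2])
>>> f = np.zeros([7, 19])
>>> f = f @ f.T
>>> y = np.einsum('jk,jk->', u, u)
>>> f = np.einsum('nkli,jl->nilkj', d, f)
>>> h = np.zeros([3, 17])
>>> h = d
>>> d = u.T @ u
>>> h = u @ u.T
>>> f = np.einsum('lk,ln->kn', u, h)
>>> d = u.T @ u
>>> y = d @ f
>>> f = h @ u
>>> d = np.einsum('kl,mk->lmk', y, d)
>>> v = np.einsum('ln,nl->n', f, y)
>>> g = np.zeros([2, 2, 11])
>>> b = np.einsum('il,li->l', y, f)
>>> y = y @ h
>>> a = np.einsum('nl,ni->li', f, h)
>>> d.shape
(7, 2, 2)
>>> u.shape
(7, 2)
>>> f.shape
(7, 2)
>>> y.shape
(2, 7)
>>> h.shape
(7, 7)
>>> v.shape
(2,)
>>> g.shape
(2, 2, 11)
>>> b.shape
(7,)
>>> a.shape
(2, 7)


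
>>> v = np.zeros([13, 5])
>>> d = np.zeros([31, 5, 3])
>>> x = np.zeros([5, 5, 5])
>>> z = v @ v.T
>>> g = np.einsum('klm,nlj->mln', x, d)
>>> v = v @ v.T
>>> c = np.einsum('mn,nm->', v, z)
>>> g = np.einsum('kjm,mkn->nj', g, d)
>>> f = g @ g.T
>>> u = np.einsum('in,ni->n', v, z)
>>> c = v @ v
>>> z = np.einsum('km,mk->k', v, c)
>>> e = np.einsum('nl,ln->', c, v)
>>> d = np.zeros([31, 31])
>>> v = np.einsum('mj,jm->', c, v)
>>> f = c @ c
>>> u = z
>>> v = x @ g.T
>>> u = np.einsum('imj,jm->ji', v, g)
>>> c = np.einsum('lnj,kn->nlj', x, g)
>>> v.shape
(5, 5, 3)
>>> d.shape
(31, 31)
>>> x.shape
(5, 5, 5)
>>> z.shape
(13,)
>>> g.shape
(3, 5)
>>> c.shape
(5, 5, 5)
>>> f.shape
(13, 13)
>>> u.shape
(3, 5)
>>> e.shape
()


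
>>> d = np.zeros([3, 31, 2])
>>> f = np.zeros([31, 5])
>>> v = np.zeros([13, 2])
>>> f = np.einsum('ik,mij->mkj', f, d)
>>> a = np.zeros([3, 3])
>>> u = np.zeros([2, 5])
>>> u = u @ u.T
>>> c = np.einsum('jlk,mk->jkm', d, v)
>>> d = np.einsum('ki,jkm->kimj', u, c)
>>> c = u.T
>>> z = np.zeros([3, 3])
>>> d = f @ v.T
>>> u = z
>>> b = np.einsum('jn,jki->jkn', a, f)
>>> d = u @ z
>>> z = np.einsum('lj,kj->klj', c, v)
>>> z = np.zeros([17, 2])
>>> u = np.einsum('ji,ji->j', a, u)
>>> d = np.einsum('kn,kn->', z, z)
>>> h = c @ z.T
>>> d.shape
()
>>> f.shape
(3, 5, 2)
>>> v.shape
(13, 2)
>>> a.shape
(3, 3)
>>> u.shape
(3,)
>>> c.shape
(2, 2)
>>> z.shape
(17, 2)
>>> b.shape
(3, 5, 3)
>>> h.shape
(2, 17)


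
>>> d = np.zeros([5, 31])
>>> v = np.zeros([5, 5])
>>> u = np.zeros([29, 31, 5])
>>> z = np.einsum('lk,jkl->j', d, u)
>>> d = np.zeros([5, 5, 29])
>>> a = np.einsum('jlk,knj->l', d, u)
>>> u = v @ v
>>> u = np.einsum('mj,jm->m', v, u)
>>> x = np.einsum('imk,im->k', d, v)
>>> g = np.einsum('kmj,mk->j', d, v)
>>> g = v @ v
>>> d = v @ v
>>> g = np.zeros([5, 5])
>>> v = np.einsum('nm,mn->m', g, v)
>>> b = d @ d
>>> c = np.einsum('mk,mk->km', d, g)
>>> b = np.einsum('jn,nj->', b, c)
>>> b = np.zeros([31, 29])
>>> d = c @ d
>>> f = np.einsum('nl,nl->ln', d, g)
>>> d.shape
(5, 5)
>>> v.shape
(5,)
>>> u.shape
(5,)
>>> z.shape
(29,)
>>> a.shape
(5,)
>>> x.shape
(29,)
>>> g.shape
(5, 5)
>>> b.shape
(31, 29)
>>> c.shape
(5, 5)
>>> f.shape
(5, 5)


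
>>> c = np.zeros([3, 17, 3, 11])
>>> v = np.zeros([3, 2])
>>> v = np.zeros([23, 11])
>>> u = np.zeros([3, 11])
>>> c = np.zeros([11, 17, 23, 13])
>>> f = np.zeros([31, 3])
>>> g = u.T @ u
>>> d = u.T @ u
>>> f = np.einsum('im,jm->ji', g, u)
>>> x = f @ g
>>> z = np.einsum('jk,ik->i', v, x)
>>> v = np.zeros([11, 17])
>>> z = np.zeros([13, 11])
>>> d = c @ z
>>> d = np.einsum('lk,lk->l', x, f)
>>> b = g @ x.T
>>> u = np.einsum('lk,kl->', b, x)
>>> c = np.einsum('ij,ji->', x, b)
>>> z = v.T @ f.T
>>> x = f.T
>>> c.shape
()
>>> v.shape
(11, 17)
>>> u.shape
()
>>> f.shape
(3, 11)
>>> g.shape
(11, 11)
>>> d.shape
(3,)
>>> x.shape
(11, 3)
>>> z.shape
(17, 3)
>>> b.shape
(11, 3)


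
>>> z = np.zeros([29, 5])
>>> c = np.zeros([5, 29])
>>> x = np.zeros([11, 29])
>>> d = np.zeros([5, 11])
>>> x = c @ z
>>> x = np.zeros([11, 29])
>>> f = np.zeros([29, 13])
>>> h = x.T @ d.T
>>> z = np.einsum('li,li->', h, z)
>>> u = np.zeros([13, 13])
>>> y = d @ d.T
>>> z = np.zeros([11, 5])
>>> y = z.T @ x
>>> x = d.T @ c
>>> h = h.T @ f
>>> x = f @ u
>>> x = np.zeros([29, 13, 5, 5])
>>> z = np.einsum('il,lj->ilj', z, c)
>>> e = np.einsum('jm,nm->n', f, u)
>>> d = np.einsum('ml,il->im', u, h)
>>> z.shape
(11, 5, 29)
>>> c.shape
(5, 29)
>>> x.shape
(29, 13, 5, 5)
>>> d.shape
(5, 13)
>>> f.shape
(29, 13)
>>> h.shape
(5, 13)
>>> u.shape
(13, 13)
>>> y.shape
(5, 29)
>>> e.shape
(13,)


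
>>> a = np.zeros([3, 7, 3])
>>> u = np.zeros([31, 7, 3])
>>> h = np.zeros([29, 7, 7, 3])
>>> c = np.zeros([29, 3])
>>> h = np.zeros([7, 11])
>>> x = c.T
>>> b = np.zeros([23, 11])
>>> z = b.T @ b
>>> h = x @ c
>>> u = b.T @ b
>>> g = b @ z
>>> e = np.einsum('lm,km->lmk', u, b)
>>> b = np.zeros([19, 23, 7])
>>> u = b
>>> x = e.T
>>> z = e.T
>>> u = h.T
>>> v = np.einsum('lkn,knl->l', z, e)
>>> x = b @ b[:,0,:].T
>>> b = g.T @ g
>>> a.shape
(3, 7, 3)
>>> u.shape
(3, 3)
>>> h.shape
(3, 3)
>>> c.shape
(29, 3)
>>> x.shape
(19, 23, 19)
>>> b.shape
(11, 11)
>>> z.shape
(23, 11, 11)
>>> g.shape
(23, 11)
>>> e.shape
(11, 11, 23)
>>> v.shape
(23,)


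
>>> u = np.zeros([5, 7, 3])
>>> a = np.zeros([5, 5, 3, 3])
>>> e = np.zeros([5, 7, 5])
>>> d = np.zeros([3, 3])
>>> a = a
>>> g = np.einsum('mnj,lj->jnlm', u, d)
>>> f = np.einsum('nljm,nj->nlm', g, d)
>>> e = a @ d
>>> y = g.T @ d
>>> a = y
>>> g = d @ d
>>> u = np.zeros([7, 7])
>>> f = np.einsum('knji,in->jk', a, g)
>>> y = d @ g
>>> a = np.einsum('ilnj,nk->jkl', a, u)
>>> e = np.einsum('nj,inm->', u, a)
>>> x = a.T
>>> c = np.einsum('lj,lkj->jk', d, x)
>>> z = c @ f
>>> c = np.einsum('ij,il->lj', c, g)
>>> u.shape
(7, 7)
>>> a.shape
(3, 7, 3)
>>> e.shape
()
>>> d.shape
(3, 3)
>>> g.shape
(3, 3)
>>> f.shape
(7, 5)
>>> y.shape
(3, 3)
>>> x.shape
(3, 7, 3)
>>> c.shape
(3, 7)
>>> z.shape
(3, 5)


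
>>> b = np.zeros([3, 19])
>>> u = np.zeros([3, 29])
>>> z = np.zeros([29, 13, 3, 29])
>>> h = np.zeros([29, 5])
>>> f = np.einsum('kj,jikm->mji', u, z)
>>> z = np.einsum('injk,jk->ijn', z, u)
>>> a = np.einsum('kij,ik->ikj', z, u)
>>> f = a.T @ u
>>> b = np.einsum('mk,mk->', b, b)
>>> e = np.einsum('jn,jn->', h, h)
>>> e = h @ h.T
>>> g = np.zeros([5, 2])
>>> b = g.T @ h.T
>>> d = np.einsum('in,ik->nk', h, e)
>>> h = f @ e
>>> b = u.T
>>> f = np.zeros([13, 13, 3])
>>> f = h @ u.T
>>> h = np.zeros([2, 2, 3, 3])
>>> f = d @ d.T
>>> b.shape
(29, 3)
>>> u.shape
(3, 29)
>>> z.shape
(29, 3, 13)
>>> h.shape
(2, 2, 3, 3)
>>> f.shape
(5, 5)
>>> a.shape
(3, 29, 13)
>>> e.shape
(29, 29)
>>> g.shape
(5, 2)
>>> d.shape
(5, 29)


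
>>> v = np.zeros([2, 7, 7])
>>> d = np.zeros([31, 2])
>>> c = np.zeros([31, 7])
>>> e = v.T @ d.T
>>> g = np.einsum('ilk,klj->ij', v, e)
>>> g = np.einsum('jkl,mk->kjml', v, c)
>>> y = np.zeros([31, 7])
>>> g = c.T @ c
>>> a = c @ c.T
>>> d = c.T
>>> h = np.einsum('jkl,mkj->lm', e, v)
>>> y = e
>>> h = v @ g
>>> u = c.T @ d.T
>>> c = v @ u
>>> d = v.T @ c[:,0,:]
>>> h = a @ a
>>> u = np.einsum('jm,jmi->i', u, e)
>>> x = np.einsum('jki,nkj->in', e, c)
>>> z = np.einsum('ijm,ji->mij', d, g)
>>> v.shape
(2, 7, 7)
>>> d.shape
(7, 7, 7)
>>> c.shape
(2, 7, 7)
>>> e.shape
(7, 7, 31)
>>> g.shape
(7, 7)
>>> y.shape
(7, 7, 31)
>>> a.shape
(31, 31)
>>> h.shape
(31, 31)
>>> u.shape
(31,)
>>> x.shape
(31, 2)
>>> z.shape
(7, 7, 7)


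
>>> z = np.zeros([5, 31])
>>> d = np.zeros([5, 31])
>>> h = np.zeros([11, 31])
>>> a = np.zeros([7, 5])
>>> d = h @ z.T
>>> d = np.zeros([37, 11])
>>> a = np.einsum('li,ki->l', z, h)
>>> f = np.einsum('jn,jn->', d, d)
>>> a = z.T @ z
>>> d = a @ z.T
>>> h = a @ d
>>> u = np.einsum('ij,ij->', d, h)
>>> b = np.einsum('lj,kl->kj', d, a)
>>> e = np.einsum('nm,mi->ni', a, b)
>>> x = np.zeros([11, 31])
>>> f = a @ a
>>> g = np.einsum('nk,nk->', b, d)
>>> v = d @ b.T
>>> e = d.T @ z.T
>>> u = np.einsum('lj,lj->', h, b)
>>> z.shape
(5, 31)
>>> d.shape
(31, 5)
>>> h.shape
(31, 5)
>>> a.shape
(31, 31)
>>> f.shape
(31, 31)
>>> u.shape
()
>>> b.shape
(31, 5)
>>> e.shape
(5, 5)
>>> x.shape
(11, 31)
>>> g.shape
()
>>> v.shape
(31, 31)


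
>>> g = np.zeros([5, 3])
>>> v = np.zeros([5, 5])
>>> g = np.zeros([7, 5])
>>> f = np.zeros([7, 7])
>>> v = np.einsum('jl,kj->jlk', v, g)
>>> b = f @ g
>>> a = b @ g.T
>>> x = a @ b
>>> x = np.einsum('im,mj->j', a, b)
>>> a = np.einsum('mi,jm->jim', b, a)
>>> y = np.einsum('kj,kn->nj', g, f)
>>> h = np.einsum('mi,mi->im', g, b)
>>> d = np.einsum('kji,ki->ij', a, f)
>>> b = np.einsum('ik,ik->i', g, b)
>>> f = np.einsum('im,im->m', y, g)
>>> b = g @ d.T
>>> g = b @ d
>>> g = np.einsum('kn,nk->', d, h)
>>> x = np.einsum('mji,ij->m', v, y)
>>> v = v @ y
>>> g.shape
()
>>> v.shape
(5, 5, 5)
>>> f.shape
(5,)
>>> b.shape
(7, 7)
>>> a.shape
(7, 5, 7)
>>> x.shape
(5,)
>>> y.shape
(7, 5)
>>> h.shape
(5, 7)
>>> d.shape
(7, 5)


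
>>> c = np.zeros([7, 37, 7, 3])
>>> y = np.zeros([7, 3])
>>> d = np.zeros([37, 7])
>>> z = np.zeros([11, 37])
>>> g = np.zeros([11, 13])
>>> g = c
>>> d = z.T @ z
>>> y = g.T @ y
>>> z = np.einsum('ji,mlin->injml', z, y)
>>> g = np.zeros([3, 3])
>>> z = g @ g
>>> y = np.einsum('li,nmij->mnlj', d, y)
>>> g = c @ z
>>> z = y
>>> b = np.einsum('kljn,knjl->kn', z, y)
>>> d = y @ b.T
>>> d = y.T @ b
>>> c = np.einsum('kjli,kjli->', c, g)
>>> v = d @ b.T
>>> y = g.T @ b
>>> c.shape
()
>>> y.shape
(3, 7, 37, 3)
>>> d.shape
(3, 37, 3, 3)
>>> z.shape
(7, 3, 37, 3)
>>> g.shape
(7, 37, 7, 3)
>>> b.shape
(7, 3)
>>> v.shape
(3, 37, 3, 7)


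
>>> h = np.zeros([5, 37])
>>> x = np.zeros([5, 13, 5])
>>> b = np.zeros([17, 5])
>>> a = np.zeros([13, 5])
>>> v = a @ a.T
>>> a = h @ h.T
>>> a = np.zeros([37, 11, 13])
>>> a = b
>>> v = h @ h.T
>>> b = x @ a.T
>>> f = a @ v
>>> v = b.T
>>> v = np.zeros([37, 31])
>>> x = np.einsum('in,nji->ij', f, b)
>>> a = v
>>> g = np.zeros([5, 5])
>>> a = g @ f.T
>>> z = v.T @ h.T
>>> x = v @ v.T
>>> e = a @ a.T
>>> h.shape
(5, 37)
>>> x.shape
(37, 37)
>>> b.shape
(5, 13, 17)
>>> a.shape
(5, 17)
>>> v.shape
(37, 31)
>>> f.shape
(17, 5)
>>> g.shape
(5, 5)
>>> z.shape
(31, 5)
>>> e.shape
(5, 5)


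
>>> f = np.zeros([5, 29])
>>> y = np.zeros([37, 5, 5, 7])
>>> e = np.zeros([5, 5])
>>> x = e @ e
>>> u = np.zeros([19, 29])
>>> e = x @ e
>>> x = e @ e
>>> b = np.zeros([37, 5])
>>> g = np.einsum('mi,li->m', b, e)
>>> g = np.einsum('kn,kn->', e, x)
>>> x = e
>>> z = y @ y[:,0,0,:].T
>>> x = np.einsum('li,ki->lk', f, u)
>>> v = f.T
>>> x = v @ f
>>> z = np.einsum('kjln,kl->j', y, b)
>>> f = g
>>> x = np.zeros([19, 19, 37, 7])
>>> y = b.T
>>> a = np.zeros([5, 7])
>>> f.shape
()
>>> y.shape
(5, 37)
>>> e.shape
(5, 5)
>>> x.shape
(19, 19, 37, 7)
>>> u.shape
(19, 29)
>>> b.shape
(37, 5)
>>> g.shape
()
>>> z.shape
(5,)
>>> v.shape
(29, 5)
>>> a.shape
(5, 7)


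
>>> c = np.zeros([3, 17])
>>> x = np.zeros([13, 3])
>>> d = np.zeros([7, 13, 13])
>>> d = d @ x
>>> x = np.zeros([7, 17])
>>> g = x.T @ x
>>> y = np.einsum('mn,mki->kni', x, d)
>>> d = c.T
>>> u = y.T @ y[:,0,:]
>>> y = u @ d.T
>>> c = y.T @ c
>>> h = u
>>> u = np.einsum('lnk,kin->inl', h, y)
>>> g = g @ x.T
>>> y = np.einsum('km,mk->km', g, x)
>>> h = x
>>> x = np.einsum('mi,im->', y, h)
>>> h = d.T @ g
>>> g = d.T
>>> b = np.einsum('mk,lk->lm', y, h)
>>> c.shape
(17, 17, 17)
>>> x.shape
()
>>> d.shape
(17, 3)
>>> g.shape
(3, 17)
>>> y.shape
(17, 7)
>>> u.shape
(17, 17, 3)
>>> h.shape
(3, 7)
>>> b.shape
(3, 17)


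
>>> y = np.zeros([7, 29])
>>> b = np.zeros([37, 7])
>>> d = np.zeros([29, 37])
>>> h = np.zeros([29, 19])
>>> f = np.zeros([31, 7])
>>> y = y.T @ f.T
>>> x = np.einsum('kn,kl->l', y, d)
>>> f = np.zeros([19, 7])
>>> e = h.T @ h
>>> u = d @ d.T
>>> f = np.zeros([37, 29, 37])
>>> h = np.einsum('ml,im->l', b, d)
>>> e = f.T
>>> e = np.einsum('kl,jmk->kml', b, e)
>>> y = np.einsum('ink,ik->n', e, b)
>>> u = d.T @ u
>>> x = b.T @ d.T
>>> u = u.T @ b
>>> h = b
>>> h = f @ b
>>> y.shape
(29,)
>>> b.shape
(37, 7)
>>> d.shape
(29, 37)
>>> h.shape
(37, 29, 7)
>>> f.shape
(37, 29, 37)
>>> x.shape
(7, 29)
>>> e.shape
(37, 29, 7)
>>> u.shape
(29, 7)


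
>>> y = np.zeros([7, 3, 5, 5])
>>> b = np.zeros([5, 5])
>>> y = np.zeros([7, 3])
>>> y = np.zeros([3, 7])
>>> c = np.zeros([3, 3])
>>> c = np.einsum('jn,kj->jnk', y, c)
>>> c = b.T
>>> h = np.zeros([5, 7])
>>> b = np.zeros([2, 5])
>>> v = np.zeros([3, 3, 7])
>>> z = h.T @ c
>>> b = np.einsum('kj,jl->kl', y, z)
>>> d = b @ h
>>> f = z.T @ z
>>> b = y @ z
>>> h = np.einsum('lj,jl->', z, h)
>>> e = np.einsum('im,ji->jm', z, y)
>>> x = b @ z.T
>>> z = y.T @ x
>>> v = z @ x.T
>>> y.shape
(3, 7)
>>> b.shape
(3, 5)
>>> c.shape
(5, 5)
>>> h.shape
()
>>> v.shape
(7, 3)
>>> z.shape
(7, 7)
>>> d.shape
(3, 7)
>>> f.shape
(5, 5)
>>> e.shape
(3, 5)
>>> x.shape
(3, 7)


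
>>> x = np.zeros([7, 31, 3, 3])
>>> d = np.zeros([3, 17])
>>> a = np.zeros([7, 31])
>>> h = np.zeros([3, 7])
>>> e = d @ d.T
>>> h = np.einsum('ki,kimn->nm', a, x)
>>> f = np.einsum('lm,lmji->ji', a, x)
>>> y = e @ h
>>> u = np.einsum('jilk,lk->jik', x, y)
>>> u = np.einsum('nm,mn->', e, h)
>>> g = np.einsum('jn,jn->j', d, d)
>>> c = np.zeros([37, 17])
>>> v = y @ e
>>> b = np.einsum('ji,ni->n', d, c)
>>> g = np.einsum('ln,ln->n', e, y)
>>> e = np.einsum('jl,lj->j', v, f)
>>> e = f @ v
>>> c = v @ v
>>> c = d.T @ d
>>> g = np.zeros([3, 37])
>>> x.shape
(7, 31, 3, 3)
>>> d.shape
(3, 17)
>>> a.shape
(7, 31)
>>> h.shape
(3, 3)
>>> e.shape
(3, 3)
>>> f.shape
(3, 3)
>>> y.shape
(3, 3)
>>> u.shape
()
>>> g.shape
(3, 37)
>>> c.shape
(17, 17)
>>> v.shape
(3, 3)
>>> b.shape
(37,)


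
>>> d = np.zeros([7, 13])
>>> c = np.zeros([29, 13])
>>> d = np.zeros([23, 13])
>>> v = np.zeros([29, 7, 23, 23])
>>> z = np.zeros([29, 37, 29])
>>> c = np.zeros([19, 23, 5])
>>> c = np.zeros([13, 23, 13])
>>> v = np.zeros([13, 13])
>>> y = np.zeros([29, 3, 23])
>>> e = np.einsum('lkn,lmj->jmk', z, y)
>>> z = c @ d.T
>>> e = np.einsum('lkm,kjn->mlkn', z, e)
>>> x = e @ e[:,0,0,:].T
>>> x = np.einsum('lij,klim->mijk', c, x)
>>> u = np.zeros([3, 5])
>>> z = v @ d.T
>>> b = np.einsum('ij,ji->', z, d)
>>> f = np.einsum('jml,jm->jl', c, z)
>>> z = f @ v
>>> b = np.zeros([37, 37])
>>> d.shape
(23, 13)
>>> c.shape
(13, 23, 13)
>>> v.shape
(13, 13)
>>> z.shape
(13, 13)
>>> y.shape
(29, 3, 23)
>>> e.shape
(23, 13, 23, 37)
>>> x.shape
(23, 23, 13, 23)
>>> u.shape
(3, 5)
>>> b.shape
(37, 37)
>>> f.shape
(13, 13)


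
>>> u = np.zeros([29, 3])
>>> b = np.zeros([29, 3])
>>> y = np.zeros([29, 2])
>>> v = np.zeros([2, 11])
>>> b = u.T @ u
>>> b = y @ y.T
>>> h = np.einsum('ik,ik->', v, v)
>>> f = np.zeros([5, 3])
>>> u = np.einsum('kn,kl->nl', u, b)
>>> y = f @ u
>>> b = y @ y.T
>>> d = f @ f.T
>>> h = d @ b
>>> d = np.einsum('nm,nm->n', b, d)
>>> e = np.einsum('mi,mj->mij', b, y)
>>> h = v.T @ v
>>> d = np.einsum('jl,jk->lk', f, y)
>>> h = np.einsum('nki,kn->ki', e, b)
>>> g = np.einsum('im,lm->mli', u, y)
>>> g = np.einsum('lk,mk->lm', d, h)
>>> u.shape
(3, 29)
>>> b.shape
(5, 5)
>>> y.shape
(5, 29)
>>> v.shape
(2, 11)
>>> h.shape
(5, 29)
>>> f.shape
(5, 3)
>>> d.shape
(3, 29)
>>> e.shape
(5, 5, 29)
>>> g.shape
(3, 5)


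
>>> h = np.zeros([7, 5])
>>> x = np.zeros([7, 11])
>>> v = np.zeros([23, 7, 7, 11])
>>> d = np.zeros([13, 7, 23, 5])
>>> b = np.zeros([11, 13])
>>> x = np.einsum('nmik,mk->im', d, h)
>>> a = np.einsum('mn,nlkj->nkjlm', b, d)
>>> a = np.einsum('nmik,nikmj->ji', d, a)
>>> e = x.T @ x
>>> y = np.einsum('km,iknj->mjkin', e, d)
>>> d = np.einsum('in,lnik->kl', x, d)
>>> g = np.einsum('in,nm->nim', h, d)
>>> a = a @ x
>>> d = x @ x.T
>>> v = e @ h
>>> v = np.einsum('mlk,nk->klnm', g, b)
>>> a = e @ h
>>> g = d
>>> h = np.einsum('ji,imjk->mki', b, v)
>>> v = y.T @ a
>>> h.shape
(7, 5, 13)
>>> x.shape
(23, 7)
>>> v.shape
(23, 13, 7, 5, 5)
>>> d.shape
(23, 23)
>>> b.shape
(11, 13)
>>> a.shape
(7, 5)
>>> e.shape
(7, 7)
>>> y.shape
(7, 5, 7, 13, 23)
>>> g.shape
(23, 23)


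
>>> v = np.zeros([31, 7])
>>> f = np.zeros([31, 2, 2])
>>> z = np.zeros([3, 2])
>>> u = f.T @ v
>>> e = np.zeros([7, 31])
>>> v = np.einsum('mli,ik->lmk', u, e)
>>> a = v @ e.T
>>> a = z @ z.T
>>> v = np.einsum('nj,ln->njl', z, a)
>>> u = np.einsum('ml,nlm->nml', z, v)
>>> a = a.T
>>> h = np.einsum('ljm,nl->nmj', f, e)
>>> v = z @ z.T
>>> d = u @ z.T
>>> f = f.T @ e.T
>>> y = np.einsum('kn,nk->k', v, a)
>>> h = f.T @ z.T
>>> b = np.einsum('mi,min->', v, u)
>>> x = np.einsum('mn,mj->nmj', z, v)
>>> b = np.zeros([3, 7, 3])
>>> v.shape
(3, 3)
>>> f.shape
(2, 2, 7)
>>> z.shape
(3, 2)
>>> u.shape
(3, 3, 2)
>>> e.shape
(7, 31)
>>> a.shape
(3, 3)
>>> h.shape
(7, 2, 3)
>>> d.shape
(3, 3, 3)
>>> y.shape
(3,)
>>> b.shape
(3, 7, 3)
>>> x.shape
(2, 3, 3)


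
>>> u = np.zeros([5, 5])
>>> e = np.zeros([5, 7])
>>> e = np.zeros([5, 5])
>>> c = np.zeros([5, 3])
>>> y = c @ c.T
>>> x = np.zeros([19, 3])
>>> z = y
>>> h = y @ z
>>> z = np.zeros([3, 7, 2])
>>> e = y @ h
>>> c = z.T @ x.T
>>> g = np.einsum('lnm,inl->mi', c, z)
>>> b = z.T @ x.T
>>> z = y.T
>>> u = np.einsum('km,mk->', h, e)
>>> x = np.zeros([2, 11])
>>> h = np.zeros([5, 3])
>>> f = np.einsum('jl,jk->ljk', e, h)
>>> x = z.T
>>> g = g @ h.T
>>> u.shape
()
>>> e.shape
(5, 5)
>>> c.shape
(2, 7, 19)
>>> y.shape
(5, 5)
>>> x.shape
(5, 5)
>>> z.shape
(5, 5)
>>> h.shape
(5, 3)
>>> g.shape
(19, 5)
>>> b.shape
(2, 7, 19)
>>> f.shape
(5, 5, 3)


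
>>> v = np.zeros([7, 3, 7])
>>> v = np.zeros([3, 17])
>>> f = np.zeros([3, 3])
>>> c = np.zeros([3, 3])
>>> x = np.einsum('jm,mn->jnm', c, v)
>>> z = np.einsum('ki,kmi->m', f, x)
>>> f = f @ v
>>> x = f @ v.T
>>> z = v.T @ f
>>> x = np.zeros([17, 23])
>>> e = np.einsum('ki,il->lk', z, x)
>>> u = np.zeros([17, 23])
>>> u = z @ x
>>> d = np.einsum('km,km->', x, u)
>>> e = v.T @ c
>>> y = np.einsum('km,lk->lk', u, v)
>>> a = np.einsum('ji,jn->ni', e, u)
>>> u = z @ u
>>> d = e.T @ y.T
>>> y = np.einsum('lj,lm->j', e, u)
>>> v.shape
(3, 17)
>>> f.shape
(3, 17)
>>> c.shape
(3, 3)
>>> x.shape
(17, 23)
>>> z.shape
(17, 17)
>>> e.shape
(17, 3)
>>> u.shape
(17, 23)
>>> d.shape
(3, 3)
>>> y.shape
(3,)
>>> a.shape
(23, 3)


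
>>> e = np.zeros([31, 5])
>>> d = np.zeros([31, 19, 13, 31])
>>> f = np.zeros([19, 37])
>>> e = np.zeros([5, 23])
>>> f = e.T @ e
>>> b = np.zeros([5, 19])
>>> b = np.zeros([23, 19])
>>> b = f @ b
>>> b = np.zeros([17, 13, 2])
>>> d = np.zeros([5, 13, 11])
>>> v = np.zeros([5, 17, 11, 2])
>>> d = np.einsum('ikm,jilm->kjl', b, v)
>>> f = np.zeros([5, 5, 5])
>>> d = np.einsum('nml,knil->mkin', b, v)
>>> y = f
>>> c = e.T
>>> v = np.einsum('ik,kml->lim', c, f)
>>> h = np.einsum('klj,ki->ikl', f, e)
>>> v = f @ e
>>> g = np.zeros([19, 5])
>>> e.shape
(5, 23)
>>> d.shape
(13, 5, 11, 17)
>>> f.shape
(5, 5, 5)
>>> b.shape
(17, 13, 2)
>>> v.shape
(5, 5, 23)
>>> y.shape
(5, 5, 5)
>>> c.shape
(23, 5)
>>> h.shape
(23, 5, 5)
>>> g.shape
(19, 5)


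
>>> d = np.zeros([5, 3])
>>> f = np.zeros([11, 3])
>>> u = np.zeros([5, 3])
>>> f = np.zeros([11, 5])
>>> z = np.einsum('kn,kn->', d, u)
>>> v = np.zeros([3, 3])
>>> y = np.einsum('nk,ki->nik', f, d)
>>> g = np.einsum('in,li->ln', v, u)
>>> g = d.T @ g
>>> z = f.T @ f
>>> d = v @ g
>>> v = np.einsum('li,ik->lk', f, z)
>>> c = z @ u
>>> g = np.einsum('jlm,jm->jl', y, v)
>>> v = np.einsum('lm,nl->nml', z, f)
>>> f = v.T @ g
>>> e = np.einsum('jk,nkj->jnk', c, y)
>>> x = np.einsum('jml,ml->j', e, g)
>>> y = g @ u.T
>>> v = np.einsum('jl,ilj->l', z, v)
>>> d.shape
(3, 3)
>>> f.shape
(5, 5, 3)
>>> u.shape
(5, 3)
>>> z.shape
(5, 5)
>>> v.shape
(5,)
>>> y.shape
(11, 5)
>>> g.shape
(11, 3)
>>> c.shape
(5, 3)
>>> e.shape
(5, 11, 3)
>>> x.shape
(5,)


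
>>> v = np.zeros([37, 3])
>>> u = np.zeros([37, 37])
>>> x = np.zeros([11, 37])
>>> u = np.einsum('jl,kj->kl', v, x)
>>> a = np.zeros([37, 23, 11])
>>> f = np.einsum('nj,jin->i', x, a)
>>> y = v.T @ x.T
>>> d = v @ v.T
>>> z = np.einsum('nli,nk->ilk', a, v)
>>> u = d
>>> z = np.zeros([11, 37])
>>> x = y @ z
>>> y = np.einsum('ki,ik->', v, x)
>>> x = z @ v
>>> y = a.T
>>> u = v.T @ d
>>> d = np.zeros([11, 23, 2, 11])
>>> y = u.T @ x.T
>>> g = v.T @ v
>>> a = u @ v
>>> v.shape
(37, 3)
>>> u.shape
(3, 37)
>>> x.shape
(11, 3)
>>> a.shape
(3, 3)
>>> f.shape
(23,)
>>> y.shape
(37, 11)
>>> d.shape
(11, 23, 2, 11)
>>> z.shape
(11, 37)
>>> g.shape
(3, 3)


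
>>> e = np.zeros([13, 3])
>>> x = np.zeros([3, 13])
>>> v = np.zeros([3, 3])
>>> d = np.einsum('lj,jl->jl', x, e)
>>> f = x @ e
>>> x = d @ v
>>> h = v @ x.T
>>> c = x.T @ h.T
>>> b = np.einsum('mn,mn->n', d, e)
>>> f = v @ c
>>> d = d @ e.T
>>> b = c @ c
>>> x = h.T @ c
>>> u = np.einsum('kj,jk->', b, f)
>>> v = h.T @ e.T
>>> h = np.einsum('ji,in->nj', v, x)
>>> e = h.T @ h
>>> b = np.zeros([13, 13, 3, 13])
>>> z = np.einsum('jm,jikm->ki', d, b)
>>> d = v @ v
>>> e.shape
(13, 13)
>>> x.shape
(13, 3)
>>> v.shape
(13, 13)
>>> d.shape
(13, 13)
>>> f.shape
(3, 3)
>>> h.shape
(3, 13)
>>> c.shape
(3, 3)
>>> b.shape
(13, 13, 3, 13)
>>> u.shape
()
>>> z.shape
(3, 13)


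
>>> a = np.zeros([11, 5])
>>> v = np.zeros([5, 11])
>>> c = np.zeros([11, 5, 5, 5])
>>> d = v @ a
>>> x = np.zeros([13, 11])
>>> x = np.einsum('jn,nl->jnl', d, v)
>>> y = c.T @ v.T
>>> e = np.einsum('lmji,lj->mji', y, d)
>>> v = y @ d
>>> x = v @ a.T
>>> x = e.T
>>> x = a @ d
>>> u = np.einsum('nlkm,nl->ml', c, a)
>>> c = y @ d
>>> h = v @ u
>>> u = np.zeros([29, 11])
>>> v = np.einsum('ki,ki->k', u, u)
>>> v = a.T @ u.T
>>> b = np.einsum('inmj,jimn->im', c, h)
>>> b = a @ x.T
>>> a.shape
(11, 5)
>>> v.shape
(5, 29)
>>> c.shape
(5, 5, 5, 5)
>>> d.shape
(5, 5)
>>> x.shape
(11, 5)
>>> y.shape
(5, 5, 5, 5)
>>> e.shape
(5, 5, 5)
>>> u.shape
(29, 11)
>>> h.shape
(5, 5, 5, 5)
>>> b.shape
(11, 11)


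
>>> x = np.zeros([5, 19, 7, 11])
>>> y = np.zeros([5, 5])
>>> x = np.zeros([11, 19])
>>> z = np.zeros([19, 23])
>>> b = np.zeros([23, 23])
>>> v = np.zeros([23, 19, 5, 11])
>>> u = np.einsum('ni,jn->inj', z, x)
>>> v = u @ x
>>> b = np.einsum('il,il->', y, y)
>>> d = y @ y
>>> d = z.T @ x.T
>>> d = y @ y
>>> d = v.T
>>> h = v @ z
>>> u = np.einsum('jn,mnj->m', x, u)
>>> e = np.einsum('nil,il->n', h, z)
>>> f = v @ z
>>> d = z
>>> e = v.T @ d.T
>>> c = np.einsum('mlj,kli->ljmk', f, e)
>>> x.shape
(11, 19)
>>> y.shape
(5, 5)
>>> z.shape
(19, 23)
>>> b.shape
()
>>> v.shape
(23, 19, 19)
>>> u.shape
(23,)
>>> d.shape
(19, 23)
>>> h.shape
(23, 19, 23)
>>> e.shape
(19, 19, 19)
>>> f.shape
(23, 19, 23)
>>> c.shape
(19, 23, 23, 19)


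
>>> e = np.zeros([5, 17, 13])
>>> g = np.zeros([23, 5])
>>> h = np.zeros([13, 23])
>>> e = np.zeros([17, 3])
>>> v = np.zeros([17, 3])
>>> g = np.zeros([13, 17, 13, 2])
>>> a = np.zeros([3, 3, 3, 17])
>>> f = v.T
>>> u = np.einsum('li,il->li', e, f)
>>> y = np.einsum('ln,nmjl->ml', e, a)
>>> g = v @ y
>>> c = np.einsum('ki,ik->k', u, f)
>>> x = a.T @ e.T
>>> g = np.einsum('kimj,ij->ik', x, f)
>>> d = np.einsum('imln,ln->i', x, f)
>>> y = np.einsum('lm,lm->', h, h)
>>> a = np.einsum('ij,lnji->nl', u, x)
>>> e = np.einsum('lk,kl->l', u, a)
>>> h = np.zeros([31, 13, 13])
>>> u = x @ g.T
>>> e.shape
(17,)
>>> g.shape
(3, 17)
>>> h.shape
(31, 13, 13)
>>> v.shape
(17, 3)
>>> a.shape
(3, 17)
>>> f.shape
(3, 17)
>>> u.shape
(17, 3, 3, 3)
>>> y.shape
()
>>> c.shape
(17,)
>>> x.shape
(17, 3, 3, 17)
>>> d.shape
(17,)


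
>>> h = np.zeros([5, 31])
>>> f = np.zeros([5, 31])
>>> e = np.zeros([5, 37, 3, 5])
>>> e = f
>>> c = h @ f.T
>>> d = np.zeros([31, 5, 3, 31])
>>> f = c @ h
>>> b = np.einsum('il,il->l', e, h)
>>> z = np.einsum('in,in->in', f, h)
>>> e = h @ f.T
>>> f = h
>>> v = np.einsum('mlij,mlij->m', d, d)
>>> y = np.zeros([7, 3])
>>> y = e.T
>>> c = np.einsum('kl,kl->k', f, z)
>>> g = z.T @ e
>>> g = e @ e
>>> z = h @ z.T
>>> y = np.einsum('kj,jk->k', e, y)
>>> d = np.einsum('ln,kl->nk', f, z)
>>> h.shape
(5, 31)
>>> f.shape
(5, 31)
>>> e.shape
(5, 5)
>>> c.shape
(5,)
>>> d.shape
(31, 5)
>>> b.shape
(31,)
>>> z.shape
(5, 5)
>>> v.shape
(31,)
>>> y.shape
(5,)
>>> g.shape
(5, 5)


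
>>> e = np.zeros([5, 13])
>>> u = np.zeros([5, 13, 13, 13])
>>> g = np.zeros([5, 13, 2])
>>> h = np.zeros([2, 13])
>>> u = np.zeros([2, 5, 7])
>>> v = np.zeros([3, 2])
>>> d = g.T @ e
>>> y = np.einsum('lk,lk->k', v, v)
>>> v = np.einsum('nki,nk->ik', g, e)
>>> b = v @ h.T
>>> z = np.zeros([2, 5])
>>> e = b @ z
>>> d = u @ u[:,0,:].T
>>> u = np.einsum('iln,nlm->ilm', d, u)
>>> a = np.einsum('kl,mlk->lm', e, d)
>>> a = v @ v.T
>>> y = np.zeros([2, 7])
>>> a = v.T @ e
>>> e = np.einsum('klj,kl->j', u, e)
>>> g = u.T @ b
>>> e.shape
(7,)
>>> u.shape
(2, 5, 7)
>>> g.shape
(7, 5, 2)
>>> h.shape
(2, 13)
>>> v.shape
(2, 13)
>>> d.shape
(2, 5, 2)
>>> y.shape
(2, 7)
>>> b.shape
(2, 2)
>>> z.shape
(2, 5)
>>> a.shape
(13, 5)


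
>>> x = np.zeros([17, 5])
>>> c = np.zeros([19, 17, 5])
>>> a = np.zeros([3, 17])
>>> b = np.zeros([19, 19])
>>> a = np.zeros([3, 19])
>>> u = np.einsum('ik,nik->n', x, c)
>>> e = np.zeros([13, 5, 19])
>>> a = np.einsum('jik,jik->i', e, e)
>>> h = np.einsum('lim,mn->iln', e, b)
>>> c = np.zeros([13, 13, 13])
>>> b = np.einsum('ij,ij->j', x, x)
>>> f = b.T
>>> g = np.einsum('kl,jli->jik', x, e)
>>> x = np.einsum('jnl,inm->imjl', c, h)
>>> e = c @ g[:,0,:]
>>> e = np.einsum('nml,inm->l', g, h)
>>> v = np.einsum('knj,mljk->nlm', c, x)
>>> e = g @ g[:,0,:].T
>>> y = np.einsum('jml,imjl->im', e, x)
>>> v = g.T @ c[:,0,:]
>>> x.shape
(5, 19, 13, 13)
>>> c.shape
(13, 13, 13)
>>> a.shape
(5,)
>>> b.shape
(5,)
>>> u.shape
(19,)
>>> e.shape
(13, 19, 13)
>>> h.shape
(5, 13, 19)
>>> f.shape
(5,)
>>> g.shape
(13, 19, 17)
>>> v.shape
(17, 19, 13)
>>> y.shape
(5, 19)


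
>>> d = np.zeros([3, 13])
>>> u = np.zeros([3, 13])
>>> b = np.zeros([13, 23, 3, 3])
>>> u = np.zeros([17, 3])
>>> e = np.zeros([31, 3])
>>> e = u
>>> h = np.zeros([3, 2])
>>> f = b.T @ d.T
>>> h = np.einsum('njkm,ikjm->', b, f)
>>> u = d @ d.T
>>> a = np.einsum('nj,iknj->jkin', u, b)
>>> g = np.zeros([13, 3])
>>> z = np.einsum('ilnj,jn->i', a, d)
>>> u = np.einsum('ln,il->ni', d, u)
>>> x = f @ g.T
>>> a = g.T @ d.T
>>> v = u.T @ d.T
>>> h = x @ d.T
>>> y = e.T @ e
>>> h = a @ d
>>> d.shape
(3, 13)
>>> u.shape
(13, 3)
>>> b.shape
(13, 23, 3, 3)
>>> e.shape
(17, 3)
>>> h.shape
(3, 13)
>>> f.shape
(3, 3, 23, 3)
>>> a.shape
(3, 3)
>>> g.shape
(13, 3)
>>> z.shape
(3,)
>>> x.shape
(3, 3, 23, 13)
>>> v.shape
(3, 3)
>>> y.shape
(3, 3)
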